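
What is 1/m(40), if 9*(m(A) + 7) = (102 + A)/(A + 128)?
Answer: -756/5221 ≈ -0.14480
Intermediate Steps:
m(A) = -7 + (102 + A)/(9*(128 + A)) (m(A) = -7 + ((102 + A)/(A + 128))/9 = -7 + ((102 + A)/(128 + A))/9 = -7 + (102 + A)/(9*(128 + A)))
1/m(40) = 1/(2*(-3981 - 31*40)/(9*(128 + 40))) = 1/((2/9)*(-3981 - 1240)/168) = 1/((2/9)*(1/168)*(-5221)) = 1/(-5221/756) = -756/5221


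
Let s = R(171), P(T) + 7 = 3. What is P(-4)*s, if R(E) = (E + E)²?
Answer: -467856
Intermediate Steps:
P(T) = -4 (P(T) = -7 + 3 = -4)
R(E) = 4*E² (R(E) = (2*E)² = 4*E²)
s = 116964 (s = 4*171² = 4*29241 = 116964)
P(-4)*s = -4*116964 = -467856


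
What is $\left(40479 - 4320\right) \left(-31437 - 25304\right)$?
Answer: $-2051697819$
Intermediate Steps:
$\left(40479 - 4320\right) \left(-31437 - 25304\right) = 36159 \left(-56741\right) = -2051697819$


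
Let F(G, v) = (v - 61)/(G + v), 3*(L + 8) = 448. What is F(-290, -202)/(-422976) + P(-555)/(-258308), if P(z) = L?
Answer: -7369998535/13438744406784 ≈ -0.00054841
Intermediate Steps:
L = 424/3 (L = -8 + (⅓)*448 = -8 + 448/3 = 424/3 ≈ 141.33)
P(z) = 424/3
F(G, v) = (-61 + v)/(G + v)
F(-290, -202)/(-422976) + P(-555)/(-258308) = ((-61 - 202)/(-290 - 202))/(-422976) + (424/3)/(-258308) = (-263/(-492))*(-1/422976) + (424/3)*(-1/258308) = -1/492*(-263)*(-1/422976) - 106/193731 = (263/492)*(-1/422976) - 106/193731 = -263/208104192 - 106/193731 = -7369998535/13438744406784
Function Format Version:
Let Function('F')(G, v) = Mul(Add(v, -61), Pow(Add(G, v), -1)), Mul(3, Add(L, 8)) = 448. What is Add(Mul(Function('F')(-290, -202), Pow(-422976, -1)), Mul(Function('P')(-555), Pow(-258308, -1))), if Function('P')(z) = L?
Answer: Rational(-7369998535, 13438744406784) ≈ -0.00054841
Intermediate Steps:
L = Rational(424, 3) (L = Add(-8, Mul(Rational(1, 3), 448)) = Add(-8, Rational(448, 3)) = Rational(424, 3) ≈ 141.33)
Function('P')(z) = Rational(424, 3)
Function('F')(G, v) = Mul(Pow(Add(G, v), -1), Add(-61, v)) (Function('F')(G, v) = Mul(Add(-61, v), Pow(Add(G, v), -1)) = Mul(Pow(Add(G, v), -1), Add(-61, v)))
Add(Mul(Function('F')(-290, -202), Pow(-422976, -1)), Mul(Function('P')(-555), Pow(-258308, -1))) = Add(Mul(Mul(Pow(Add(-290, -202), -1), Add(-61, -202)), Pow(-422976, -1)), Mul(Rational(424, 3), Pow(-258308, -1))) = Add(Mul(Mul(Pow(-492, -1), -263), Rational(-1, 422976)), Mul(Rational(424, 3), Rational(-1, 258308))) = Add(Mul(Mul(Rational(-1, 492), -263), Rational(-1, 422976)), Rational(-106, 193731)) = Add(Mul(Rational(263, 492), Rational(-1, 422976)), Rational(-106, 193731)) = Add(Rational(-263, 208104192), Rational(-106, 193731)) = Rational(-7369998535, 13438744406784)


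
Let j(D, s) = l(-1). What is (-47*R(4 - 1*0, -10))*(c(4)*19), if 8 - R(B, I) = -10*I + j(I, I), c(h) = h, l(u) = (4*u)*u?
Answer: 342912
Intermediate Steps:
l(u) = 4*u²
j(D, s) = 4 (j(D, s) = 4*(-1)² = 4*1 = 4)
R(B, I) = 4 + 10*I (R(B, I) = 8 - (-10*I + 4) = 8 - (4 - 10*I) = 8 + (-4 + 10*I) = 4 + 10*I)
(-47*R(4 - 1*0, -10))*(c(4)*19) = (-47*(4 + 10*(-10)))*(4*19) = -47*(4 - 100)*76 = -47*(-96)*76 = 4512*76 = 342912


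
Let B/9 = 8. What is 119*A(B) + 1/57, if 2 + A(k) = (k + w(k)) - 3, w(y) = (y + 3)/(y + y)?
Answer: 2442639/304 ≈ 8035.0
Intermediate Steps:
B = 72 (B = 9*8 = 72)
w(y) = (3 + y)/(2*y) (w(y) = (3 + y)/((2*y)) = (3 + y)*(1/(2*y)) = (3 + y)/(2*y))
A(k) = -5 + k + (3 + k)/(2*k) (A(k) = -2 + ((k + (3 + k)/(2*k)) - 3) = -2 + (-3 + k + (3 + k)/(2*k)) = -5 + k + (3 + k)/(2*k))
119*A(B) + 1/57 = 119*(-9/2 + 72 + (3/2)/72) + 1/57 = 119*(-9/2 + 72 + (3/2)*(1/72)) + 1/57 = 119*(-9/2 + 72 + 1/48) + 1/57 = 119*(3241/48) + 1/57 = 385679/48 + 1/57 = 2442639/304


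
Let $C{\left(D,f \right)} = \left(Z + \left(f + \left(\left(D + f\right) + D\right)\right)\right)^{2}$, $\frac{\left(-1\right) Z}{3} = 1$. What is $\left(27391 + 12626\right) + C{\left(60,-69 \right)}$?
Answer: $40458$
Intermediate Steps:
$Z = -3$ ($Z = \left(-3\right) 1 = -3$)
$C{\left(D,f \right)} = \left(-3 + 2 D + 2 f\right)^{2}$ ($C{\left(D,f \right)} = \left(-3 + \left(f + \left(\left(D + f\right) + D\right)\right)\right)^{2} = \left(-3 + \left(f + \left(f + 2 D\right)\right)\right)^{2} = \left(-3 + \left(2 D + 2 f\right)\right)^{2} = \left(-3 + 2 D + 2 f\right)^{2}$)
$\left(27391 + 12626\right) + C{\left(60,-69 \right)} = \left(27391 + 12626\right) + \left(-3 + 2 \cdot 60 + 2 \left(-69\right)\right)^{2} = 40017 + \left(-3 + 120 - 138\right)^{2} = 40017 + \left(-21\right)^{2} = 40017 + 441 = 40458$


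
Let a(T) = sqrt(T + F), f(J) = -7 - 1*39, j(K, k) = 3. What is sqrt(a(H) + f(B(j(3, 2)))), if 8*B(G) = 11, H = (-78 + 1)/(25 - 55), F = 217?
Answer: sqrt(-41400 + 30*sqrt(197610))/30 ≈ 5.5841*I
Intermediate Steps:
H = 77/30 (H = -77/(-30) = -77*(-1/30) = 77/30 ≈ 2.5667)
B(G) = 11/8 (B(G) = (1/8)*11 = 11/8)
f(J) = -46 (f(J) = -7 - 39 = -46)
a(T) = sqrt(217 + T) (a(T) = sqrt(T + 217) = sqrt(217 + T))
sqrt(a(H) + f(B(j(3, 2)))) = sqrt(sqrt(217 + 77/30) - 46) = sqrt(sqrt(6587/30) - 46) = sqrt(sqrt(197610)/30 - 46) = sqrt(-46 + sqrt(197610)/30)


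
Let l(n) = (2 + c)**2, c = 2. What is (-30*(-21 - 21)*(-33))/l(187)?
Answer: -10395/4 ≈ -2598.8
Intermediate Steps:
l(n) = 16 (l(n) = (2 + 2)**2 = 4**2 = 16)
(-30*(-21 - 21)*(-33))/l(187) = (-30*(-21 - 21)*(-33))/16 = (-30*(-42)*(-33))*(1/16) = (1260*(-33))*(1/16) = -41580*1/16 = -10395/4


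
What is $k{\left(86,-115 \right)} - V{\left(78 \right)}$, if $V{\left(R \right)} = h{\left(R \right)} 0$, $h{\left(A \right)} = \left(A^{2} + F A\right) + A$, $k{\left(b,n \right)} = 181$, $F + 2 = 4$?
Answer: $181$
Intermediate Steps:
$F = 2$ ($F = -2 + 4 = 2$)
$h{\left(A \right)} = A^{2} + 3 A$ ($h{\left(A \right)} = \left(A^{2} + 2 A\right) + A = A^{2} + 3 A$)
$V{\left(R \right)} = 0$ ($V{\left(R \right)} = R \left(3 + R\right) 0 = 0$)
$k{\left(86,-115 \right)} - V{\left(78 \right)} = 181 - 0 = 181 + 0 = 181$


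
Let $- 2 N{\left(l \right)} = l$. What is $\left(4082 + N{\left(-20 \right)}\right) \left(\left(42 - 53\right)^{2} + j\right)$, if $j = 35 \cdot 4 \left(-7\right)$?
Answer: $-3515028$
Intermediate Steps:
$N{\left(l \right)} = - \frac{l}{2}$
$j = -980$ ($j = 140 \left(-7\right) = -980$)
$\left(4082 + N{\left(-20 \right)}\right) \left(\left(42 - 53\right)^{2} + j\right) = \left(4082 - -10\right) \left(\left(42 - 53\right)^{2} - 980\right) = \left(4082 + 10\right) \left(\left(-11\right)^{2} - 980\right) = 4092 \left(121 - 980\right) = 4092 \left(-859\right) = -3515028$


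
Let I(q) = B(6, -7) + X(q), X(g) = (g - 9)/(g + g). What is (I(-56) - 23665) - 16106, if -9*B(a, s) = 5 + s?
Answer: -40088359/1008 ≈ -39770.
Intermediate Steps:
B(a, s) = -5/9 - s/9 (B(a, s) = -(5 + s)/9 = -5/9 - s/9)
X(g) = (-9 + g)/(2*g) (X(g) = (-9 + g)/((2*g)) = (-9 + g)*(1/(2*g)) = (-9 + g)/(2*g))
I(q) = 2/9 + (-9 + q)/(2*q) (I(q) = (-5/9 - ⅑*(-7)) + (-9 + q)/(2*q) = (-5/9 + 7/9) + (-9 + q)/(2*q) = 2/9 + (-9 + q)/(2*q))
(I(-56) - 23665) - 16106 = ((1/18)*(-81 + 13*(-56))/(-56) - 23665) - 16106 = ((1/18)*(-1/56)*(-81 - 728) - 23665) - 16106 = ((1/18)*(-1/56)*(-809) - 23665) - 16106 = (809/1008 - 23665) - 16106 = -23853511/1008 - 16106 = -40088359/1008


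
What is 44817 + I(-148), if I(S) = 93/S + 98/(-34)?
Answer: 112750739/2516 ≈ 44814.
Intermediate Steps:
I(S) = -49/17 + 93/S (I(S) = 93/S + 98*(-1/34) = 93/S - 49/17 = -49/17 + 93/S)
44817 + I(-148) = 44817 + (-49/17 + 93/(-148)) = 44817 + (-49/17 + 93*(-1/148)) = 44817 + (-49/17 - 93/148) = 44817 - 8833/2516 = 112750739/2516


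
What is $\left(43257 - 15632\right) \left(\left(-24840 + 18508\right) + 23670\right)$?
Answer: $478962250$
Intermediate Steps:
$\left(43257 - 15632\right) \left(\left(-24840 + 18508\right) + 23670\right) = 27625 \left(-6332 + 23670\right) = 27625 \cdot 17338 = 478962250$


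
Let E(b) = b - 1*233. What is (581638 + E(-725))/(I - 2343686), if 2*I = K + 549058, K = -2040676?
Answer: -116136/617899 ≈ -0.18795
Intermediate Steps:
E(b) = -233 + b (E(b) = b - 233 = -233 + b)
I = -745809 (I = (-2040676 + 549058)/2 = (1/2)*(-1491618) = -745809)
(581638 + E(-725))/(I - 2343686) = (581638 + (-233 - 725))/(-745809 - 2343686) = (581638 - 958)/(-3089495) = 580680*(-1/3089495) = -116136/617899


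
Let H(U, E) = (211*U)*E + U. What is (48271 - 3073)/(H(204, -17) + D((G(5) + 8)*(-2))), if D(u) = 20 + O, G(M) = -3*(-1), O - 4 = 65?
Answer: -45198/731455 ≈ -0.061792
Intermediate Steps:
O = 69 (O = 4 + 65 = 69)
G(M) = 3
H(U, E) = U + 211*E*U (H(U, E) = 211*E*U + U = U + 211*E*U)
D(u) = 89 (D(u) = 20 + 69 = 89)
(48271 - 3073)/(H(204, -17) + D((G(5) + 8)*(-2))) = (48271 - 3073)/(204*(1 + 211*(-17)) + 89) = 45198/(204*(1 - 3587) + 89) = 45198/(204*(-3586) + 89) = 45198/(-731544 + 89) = 45198/(-731455) = 45198*(-1/731455) = -45198/731455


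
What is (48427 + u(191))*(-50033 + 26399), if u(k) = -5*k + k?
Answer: -1126467342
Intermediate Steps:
u(k) = -4*k
(48427 + u(191))*(-50033 + 26399) = (48427 - 4*191)*(-50033 + 26399) = (48427 - 764)*(-23634) = 47663*(-23634) = -1126467342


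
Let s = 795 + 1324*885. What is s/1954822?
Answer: 1172535/1954822 ≈ 0.59982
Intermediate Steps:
s = 1172535 (s = 795 + 1171740 = 1172535)
s/1954822 = 1172535/1954822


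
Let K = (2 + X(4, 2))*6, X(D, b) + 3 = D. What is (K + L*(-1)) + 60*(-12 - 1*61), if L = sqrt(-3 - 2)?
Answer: -4362 - I*sqrt(5) ≈ -4362.0 - 2.2361*I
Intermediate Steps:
X(D, b) = -3 + D
L = I*sqrt(5) (L = sqrt(-5) = I*sqrt(5) ≈ 2.2361*I)
K = 18 (K = (2 + (-3 + 4))*6 = (2 + 1)*6 = 3*6 = 18)
(K + L*(-1)) + 60*(-12 - 1*61) = (18 + (I*sqrt(5))*(-1)) + 60*(-12 - 1*61) = (18 - I*sqrt(5)) + 60*(-12 - 61) = (18 - I*sqrt(5)) + 60*(-73) = (18 - I*sqrt(5)) - 4380 = -4362 - I*sqrt(5)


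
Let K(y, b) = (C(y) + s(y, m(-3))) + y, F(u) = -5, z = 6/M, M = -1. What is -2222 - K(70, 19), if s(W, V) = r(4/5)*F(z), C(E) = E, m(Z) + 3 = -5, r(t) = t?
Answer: -2358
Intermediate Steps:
m(Z) = -8 (m(Z) = -3 - 5 = -8)
z = -6 (z = 6/(-1) = 6*(-1) = -6)
s(W, V) = -4 (s(W, V) = (4/5)*(-5) = (4*(⅕))*(-5) = (⅘)*(-5) = -4)
K(y, b) = -4 + 2*y (K(y, b) = (y - 4) + y = (-4 + y) + y = -4 + 2*y)
-2222 - K(70, 19) = -2222 - (-4 + 2*70) = -2222 - (-4 + 140) = -2222 - 1*136 = -2222 - 136 = -2358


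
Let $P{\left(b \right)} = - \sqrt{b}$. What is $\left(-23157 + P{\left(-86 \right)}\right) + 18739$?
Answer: $-4418 - i \sqrt{86} \approx -4418.0 - 9.2736 i$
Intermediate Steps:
$\left(-23157 + P{\left(-86 \right)}\right) + 18739 = \left(-23157 - \sqrt{-86}\right) + 18739 = \left(-23157 - i \sqrt{86}\right) + 18739 = -4418 - i \sqrt{86}$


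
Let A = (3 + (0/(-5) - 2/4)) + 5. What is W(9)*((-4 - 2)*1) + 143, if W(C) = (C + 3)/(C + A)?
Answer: 1525/11 ≈ 138.64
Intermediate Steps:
A = 15/2 (A = (3 + (0*(-⅕) - 2*¼)) + 5 = (3 + (0 - ½)) + 5 = (3 - ½) + 5 = 5/2 + 5 = 15/2 ≈ 7.5000)
W(C) = (3 + C)/(15/2 + C) (W(C) = (C + 3)/(C + 15/2) = (3 + C)/(15/2 + C))
W(9)*((-4 - 2)*1) + 143 = (2*(3 + 9)/(15 + 2*9))*((-4 - 2)*1) + 143 = (2*12/(15 + 18))*(-6*1) + 143 = (2*12/33)*(-6) + 143 = (2*(1/33)*12)*(-6) + 143 = (8/11)*(-6) + 143 = -48/11 + 143 = 1525/11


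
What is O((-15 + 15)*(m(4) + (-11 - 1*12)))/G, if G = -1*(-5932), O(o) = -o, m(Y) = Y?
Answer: 0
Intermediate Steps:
G = 5932
O((-15 + 15)*(m(4) + (-11 - 1*12)))/G = -(-15 + 15)*(4 + (-11 - 1*12))/5932 = -0*(4 + (-11 - 12))*(1/5932) = -0*(4 - 23)*(1/5932) = -0*(-19)*(1/5932) = -1*0*(1/5932) = 0*(1/5932) = 0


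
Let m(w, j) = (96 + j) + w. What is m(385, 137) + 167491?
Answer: 168109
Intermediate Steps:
m(w, j) = 96 + j + w
m(385, 137) + 167491 = (96 + 137 + 385) + 167491 = 618 + 167491 = 168109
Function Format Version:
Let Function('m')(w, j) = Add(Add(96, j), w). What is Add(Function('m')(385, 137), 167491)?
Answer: 168109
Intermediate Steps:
Function('m')(w, j) = Add(96, j, w)
Add(Function('m')(385, 137), 167491) = Add(Add(96, 137, 385), 167491) = Add(618, 167491) = 168109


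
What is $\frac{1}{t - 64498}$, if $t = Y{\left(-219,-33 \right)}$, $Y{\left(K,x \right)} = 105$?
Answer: $- \frac{1}{64393} \approx -1.553 \cdot 10^{-5}$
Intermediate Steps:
$t = 105$
$\frac{1}{t - 64498} = \frac{1}{105 - 64498} = \frac{1}{-64393} = - \frac{1}{64393}$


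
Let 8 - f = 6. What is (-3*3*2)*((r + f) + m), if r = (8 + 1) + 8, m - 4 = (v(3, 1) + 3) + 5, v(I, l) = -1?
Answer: -540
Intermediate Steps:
f = 2 (f = 8 - 1*6 = 8 - 6 = 2)
m = 11 (m = 4 + ((-1 + 3) + 5) = 4 + (2 + 5) = 4 + 7 = 11)
r = 17 (r = 9 + 8 = 17)
(-3*3*2)*((r + f) + m) = (-3*3*2)*((17 + 2) + 11) = (-9*2)*(19 + 11) = -18*30 = -540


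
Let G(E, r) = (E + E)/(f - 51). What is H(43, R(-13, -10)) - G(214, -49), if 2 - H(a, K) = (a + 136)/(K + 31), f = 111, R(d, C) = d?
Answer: -1357/90 ≈ -15.078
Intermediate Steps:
G(E, r) = E/30 (G(E, r) = (E + E)/(111 - 51) = (2*E)/60 = (2*E)*(1/60) = E/30)
H(a, K) = 2 - (136 + a)/(31 + K) (H(a, K) = 2 - (a + 136)/(K + 31) = 2 - (136 + a)/(31 + K))
H(43, R(-13, -10)) - G(214, -49) = (-74 - 1*43 + 2*(-13))/(31 - 13) - 214/30 = (-74 - 43 - 26)/18 - 1*107/15 = (1/18)*(-143) - 107/15 = -143/18 - 107/15 = -1357/90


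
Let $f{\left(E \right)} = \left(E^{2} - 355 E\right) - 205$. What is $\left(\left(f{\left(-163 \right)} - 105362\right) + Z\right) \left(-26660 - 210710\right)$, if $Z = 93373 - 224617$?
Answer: $36169728490$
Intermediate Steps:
$f{\left(E \right)} = -205 + E^{2} - 355 E$
$Z = -131244$ ($Z = 93373 - 224617 = -131244$)
$\left(\left(f{\left(-163 \right)} - 105362\right) + Z\right) \left(-26660 - 210710\right) = \left(\left(\left(-205 + \left(-163\right)^{2} - -57865\right) - 105362\right) - 131244\right) \left(-26660 - 210710\right) = \left(\left(\left(-205 + 26569 + 57865\right) - 105362\right) - 131244\right) \left(-237370\right) = \left(\left(84229 - 105362\right) - 131244\right) \left(-237370\right) = \left(-21133 - 131244\right) \left(-237370\right) = \left(-152377\right) \left(-237370\right) = 36169728490$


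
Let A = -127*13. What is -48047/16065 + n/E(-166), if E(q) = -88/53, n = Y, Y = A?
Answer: 1401507559/1413720 ≈ 991.36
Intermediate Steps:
A = -1651
Y = -1651
n = -1651
E(q) = -88/53 (E(q) = -88*1/53 = -88/53)
-48047/16065 + n/E(-166) = -48047/16065 - 1651/(-88/53) = -48047*1/16065 - 1651*(-53/88) = -48047/16065 + 87503/88 = 1401507559/1413720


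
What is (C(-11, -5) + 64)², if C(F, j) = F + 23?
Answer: 5776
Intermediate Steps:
C(F, j) = 23 + F
(C(-11, -5) + 64)² = ((23 - 11) + 64)² = (12 + 64)² = 76² = 5776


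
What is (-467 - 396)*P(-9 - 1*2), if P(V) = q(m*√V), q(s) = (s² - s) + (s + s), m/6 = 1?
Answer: 341748 - 5178*I*√11 ≈ 3.4175e+5 - 17173.0*I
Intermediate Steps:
m = 6 (m = 6*1 = 6)
q(s) = s + s² (q(s) = (s² - s) + 2*s = s + s²)
P(V) = 6*√V*(1 + 6*√V) (P(V) = (6*√V)*(1 + 6*√V) = 6*√V*(1 + 6*√V))
(-467 - 396)*P(-9 - 1*2) = (-467 - 396)*(6*√(-9 - 1*2) + 36*(-9 - 1*2)) = -863*(6*√(-9 - 2) + 36*(-9 - 2)) = -863*(6*√(-11) + 36*(-11)) = -863*(6*(I*√11) - 396) = -863*(6*I*√11 - 396) = -863*(-396 + 6*I*√11) = 341748 - 5178*I*√11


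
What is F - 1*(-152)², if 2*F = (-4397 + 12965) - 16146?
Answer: -26893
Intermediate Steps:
F = -3789 (F = ((-4397 + 12965) - 16146)/2 = (8568 - 16146)/2 = (½)*(-7578) = -3789)
F - 1*(-152)² = -3789 - 1*(-152)² = -3789 - 1*23104 = -3789 - 23104 = -26893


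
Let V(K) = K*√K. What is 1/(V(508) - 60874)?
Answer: -30437/1787273682 - 254*√127/893636841 ≈ -2.0233e-5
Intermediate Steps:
V(K) = K^(3/2)
1/(V(508) - 60874) = 1/(508^(3/2) - 60874) = 1/(1016*√127 - 60874) = 1/(-60874 + 1016*√127)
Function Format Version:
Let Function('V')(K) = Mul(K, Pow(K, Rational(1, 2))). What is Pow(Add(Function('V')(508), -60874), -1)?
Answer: Add(Rational(-30437, 1787273682), Mul(Rational(-254, 893636841), Pow(127, Rational(1, 2)))) ≈ -2.0233e-5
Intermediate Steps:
Function('V')(K) = Pow(K, Rational(3, 2))
Pow(Add(Function('V')(508), -60874), -1) = Pow(Add(Pow(508, Rational(3, 2)), -60874), -1) = Pow(Add(Mul(1016, Pow(127, Rational(1, 2))), -60874), -1) = Pow(Add(-60874, Mul(1016, Pow(127, Rational(1, 2)))), -1)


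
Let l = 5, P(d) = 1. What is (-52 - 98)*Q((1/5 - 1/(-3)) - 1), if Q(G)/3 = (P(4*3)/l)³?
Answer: -18/5 ≈ -3.6000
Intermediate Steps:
Q(G) = 3/125 (Q(G) = 3*(1/5)³ = 3*((⅕)*1)³ = 3*(⅕)³ = 3*(1/125) = 3/125)
(-52 - 98)*Q((1/5 - 1/(-3)) - 1) = (-52 - 98)*(3/125) = -150*3/125 = -18/5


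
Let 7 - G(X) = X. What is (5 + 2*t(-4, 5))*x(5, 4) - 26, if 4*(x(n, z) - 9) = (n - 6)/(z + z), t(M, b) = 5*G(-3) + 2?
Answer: 30451/32 ≈ 951.59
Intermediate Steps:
G(X) = 7 - X
t(M, b) = 52 (t(M, b) = 5*(7 - 1*(-3)) + 2 = 5*(7 + 3) + 2 = 5*10 + 2 = 50 + 2 = 52)
x(n, z) = 9 + (-6 + n)/(8*z) (x(n, z) = 9 + ((n - 6)/(z + z))/4 = 9 + ((-6 + n)/((2*z)))/4 = 9 + ((-6 + n)*(1/(2*z)))/4 = 9 + ((-6 + n)/(2*z))/4 = 9 + (-6 + n)/(8*z))
(5 + 2*t(-4, 5))*x(5, 4) - 26 = (5 + 2*52)*((⅛)*(-6 + 5 + 72*4)/4) - 26 = (5 + 104)*((⅛)*(¼)*(-6 + 5 + 288)) - 26 = 109*((⅛)*(¼)*287) - 26 = 109*(287/32) - 26 = 31283/32 - 26 = 30451/32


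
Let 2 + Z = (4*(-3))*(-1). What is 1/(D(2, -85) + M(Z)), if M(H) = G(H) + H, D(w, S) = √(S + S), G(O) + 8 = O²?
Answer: 3/311 - I*√170/10574 ≈ 0.0096463 - 0.0012331*I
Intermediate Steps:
G(O) = -8 + O²
D(w, S) = √2*√S (D(w, S) = √(2*S) = √2*√S)
Z = 10 (Z = -2 + (4*(-3))*(-1) = -2 - 12*(-1) = -2 + 12 = 10)
M(H) = -8 + H + H² (M(H) = (-8 + H²) + H = -8 + H + H²)
1/(D(2, -85) + M(Z)) = 1/(√2*√(-85) + (-8 + 10 + 10²)) = 1/(√2*(I*√85) + (-8 + 10 + 100)) = 1/(I*√170 + 102) = 1/(102 + I*√170)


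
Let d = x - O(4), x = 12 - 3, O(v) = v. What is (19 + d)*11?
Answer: 264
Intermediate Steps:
x = 9
d = 5 (d = 9 - 1*4 = 9 - 4 = 5)
(19 + d)*11 = (19 + 5)*11 = 24*11 = 264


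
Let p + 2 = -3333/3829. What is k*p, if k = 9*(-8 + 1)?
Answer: 98919/547 ≈ 180.84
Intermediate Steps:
k = -63 (k = 9*(-7) = -63)
p = -10991/3829 (p = -2 - 3333/3829 = -10991/3829 ≈ -2.8705)
k*p = -63*(-10991/3829) = 98919/547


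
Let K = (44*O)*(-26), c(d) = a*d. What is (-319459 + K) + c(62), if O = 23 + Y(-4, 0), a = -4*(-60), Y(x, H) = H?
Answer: -330891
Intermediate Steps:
a = 240
O = 23 (O = 23 + 0 = 23)
c(d) = 240*d
K = -26312 (K = (44*23)*(-26) = 1012*(-26) = -26312)
(-319459 + K) + c(62) = (-319459 - 26312) + 240*62 = -345771 + 14880 = -330891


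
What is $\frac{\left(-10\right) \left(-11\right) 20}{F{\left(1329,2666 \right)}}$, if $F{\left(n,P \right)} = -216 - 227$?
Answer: $- \frac{2200}{443} \approx -4.9661$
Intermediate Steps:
$F{\left(n,P \right)} = -443$ ($F{\left(n,P \right)} = -216 - 227 = -443$)
$\frac{\left(-10\right) \left(-11\right) 20}{F{\left(1329,2666 \right)}} = \frac{\left(-10\right) \left(-11\right) 20}{-443} = 110 \cdot 20 \left(- \frac{1}{443}\right) = 2200 \left(- \frac{1}{443}\right) = - \frac{2200}{443}$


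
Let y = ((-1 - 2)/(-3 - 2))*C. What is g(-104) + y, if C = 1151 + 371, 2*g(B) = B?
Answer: 4306/5 ≈ 861.20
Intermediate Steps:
g(B) = B/2
C = 1522
y = 4566/5 (y = ((-1 - 2)/(-3 - 2))*1522 = -3/(-5)*1522 = -3*(-⅕)*1522 = (⅗)*1522 = 4566/5 ≈ 913.20)
g(-104) + y = (½)*(-104) + 4566/5 = -52 + 4566/5 = 4306/5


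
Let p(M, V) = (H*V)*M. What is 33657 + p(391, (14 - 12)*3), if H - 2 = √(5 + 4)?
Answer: 45387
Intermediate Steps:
H = 5 (H = 2 + √(5 + 4) = 2 + √9 = 2 + 3 = 5)
p(M, V) = 5*M*V (p(M, V) = (5*V)*M = 5*M*V)
33657 + p(391, (14 - 12)*3) = 33657 + 5*391*((14 - 12)*3) = 33657 + 5*391*(2*3) = 33657 + 5*391*6 = 33657 + 11730 = 45387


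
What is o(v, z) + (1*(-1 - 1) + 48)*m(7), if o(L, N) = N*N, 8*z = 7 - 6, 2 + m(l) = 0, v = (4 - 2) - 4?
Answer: -5887/64 ≈ -91.984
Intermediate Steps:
v = -2 (v = 2 - 4 = -2)
m(l) = -2 (m(l) = -2 + 0 = -2)
z = 1/8 (z = (7 - 6)/8 = (1/8)*1 = 1/8 ≈ 0.12500)
o(L, N) = N**2
o(v, z) + (1*(-1 - 1) + 48)*m(7) = (1/8)**2 + (1*(-1 - 1) + 48)*(-2) = 1/64 + (1*(-2) + 48)*(-2) = 1/64 + (-2 + 48)*(-2) = 1/64 + 46*(-2) = 1/64 - 92 = -5887/64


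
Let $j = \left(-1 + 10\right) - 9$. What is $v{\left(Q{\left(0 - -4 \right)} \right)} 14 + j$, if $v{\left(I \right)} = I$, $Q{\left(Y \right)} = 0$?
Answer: $0$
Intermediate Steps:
$j = 0$ ($j = 9 - 9 = 0$)
$v{\left(Q{\left(0 - -4 \right)} \right)} 14 + j = 0 \cdot 14 + 0 = 0 + 0 = 0$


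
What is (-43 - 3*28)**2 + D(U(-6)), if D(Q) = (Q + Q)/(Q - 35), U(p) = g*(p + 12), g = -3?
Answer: 854873/53 ≈ 16130.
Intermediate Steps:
U(p) = -36 - 3*p (U(p) = -3*(p + 12) = -3*(12 + p) = -36 - 3*p)
D(Q) = 2*Q/(-35 + Q) (D(Q) = (2*Q)/(-35 + Q) = 2*Q/(-35 + Q))
(-43 - 3*28)**2 + D(U(-6)) = (-43 - 3*28)**2 + 2*(-36 - 3*(-6))/(-35 + (-36 - 3*(-6))) = (-43 - 84)**2 + 2*(-36 + 18)/(-35 + (-36 + 18)) = (-127)**2 + 2*(-18)/(-35 - 18) = 16129 + 2*(-18)/(-53) = 16129 + 2*(-18)*(-1/53) = 16129 + 36/53 = 854873/53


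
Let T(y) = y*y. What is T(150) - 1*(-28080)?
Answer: 50580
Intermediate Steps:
T(y) = y²
T(150) - 1*(-28080) = 150² - 1*(-28080) = 22500 + 28080 = 50580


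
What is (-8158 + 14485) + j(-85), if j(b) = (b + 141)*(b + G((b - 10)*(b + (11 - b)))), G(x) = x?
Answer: -56953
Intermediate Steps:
j(b) = (-110 + 12*b)*(141 + b) (j(b) = (b + 141)*(b + (b - 10)*(b + (11 - b))) = (141 + b)*(b + (-10 + b)*11) = (141 + b)*(b + (-110 + 11*b)) = (141 + b)*(-110 + 12*b) = (-110 + 12*b)*(141 + b))
(-8158 + 14485) + j(-85) = (-8158 + 14485) + (-15510 + 12*(-85)**2 + 1582*(-85)) = 6327 + (-15510 + 12*7225 - 134470) = 6327 + (-15510 + 86700 - 134470) = 6327 - 63280 = -56953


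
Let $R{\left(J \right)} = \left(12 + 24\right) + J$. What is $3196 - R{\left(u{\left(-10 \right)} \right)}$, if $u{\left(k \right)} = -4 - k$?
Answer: $3154$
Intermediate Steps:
$R{\left(J \right)} = 36 + J$
$3196 - R{\left(u{\left(-10 \right)} \right)} = 3196 - \left(36 - -6\right) = 3196 - \left(36 + \left(-4 + 10\right)\right) = 3196 - \left(36 + 6\right) = 3196 - 42 = 3154$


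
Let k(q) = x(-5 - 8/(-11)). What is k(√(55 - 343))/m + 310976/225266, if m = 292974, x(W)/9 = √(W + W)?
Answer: 155488/112633 + 3*I*√1034/1074238 ≈ 1.3805 + 8.9801e-5*I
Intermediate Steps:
x(W) = 9*√2*√W (x(W) = 9*√(W + W) = 9*√(2*W) = 9*(√2*√W) = 9*√2*√W)
k(q) = 9*I*√1034/11 (k(q) = 9*√2*√(-5 - 8/(-11)) = 9*√2*√(-5 - 8*(-1)/11) = 9*√2*√(-5 - 1*(-8/11)) = 9*√2*√(-5 + 8/11) = 9*√2*√(-47/11) = 9*√2*(I*√517/11) = 9*I*√1034/11)
k(√(55 - 343))/m + 310976/225266 = (9*I*√1034/11)/292974 + 310976/225266 = (9*I*√1034/11)*(1/292974) + 310976*(1/225266) = 3*I*√1034/1074238 + 155488/112633 = 155488/112633 + 3*I*√1034/1074238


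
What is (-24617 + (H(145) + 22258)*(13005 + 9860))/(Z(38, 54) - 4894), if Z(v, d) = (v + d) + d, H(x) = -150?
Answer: -505474803/4748 ≈ -1.0646e+5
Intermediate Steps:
Z(v, d) = v + 2*d (Z(v, d) = (d + v) + d = v + 2*d)
(-24617 + (H(145) + 22258)*(13005 + 9860))/(Z(38, 54) - 4894) = (-24617 + (-150 + 22258)*(13005 + 9860))/((38 + 2*54) - 4894) = (-24617 + 22108*22865)/((38 + 108) - 4894) = (-24617 + 505499420)/(146 - 4894) = 505474803/(-4748) = 505474803*(-1/4748) = -505474803/4748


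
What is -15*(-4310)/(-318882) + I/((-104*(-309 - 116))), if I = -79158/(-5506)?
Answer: -1309026509887/6467065142200 ≈ -0.20241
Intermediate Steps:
I = 39579/2753 (I = -79158*(-1/5506) = 39579/2753 ≈ 14.377)
-15*(-4310)/(-318882) + I/((-104*(-309 - 116))) = -15*(-4310)/(-318882) + 39579/(2753*((-104*(-309 - 116)))) = 64650*(-1/318882) + 39579/(2753*((-104*(-425)))) = -10775/53147 + (39579/2753)/44200 = -10775/53147 + (39579/2753)*(1/44200) = -10775/53147 + 39579/121682600 = -1309026509887/6467065142200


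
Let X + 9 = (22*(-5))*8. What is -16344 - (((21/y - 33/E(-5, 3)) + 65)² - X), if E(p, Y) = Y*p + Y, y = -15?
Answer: -8654129/400 ≈ -21635.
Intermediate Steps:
E(p, Y) = Y + Y*p
X = -889 (X = -9 + (22*(-5))*8 = -9 - 110*8 = -9 - 880 = -889)
-16344 - (((21/y - 33/E(-5, 3)) + 65)² - X) = -16344 - (((21/(-15) - 33*1/(3*(1 - 5))) + 65)² - 1*(-889)) = -16344 - (((21*(-1/15) - 33/(3*(-4))) + 65)² + 889) = -16344 - (((-7/5 - 33/(-12)) + 65)² + 889) = -16344 - (((-7/5 - 33*(-1/12)) + 65)² + 889) = -16344 - (((-7/5 + 11/4) + 65)² + 889) = -16344 - ((27/20 + 65)² + 889) = -16344 - ((1327/20)² + 889) = -16344 - (1760929/400 + 889) = -16344 - 1*2116529/400 = -16344 - 2116529/400 = -8654129/400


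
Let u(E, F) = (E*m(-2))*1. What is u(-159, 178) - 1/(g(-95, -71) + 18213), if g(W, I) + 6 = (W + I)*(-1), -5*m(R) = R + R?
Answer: -11685233/91865 ≈ -127.20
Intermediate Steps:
m(R) = -2*R/5 (m(R) = -(R + R)/5 = -2*R/5)
g(W, I) = -6 - I - W (g(W, I) = -6 + (W + I)*(-1) = -6 + (I + W)*(-1) = -6 + (-I - W) = -6 - I - W)
u(E, F) = 4*E/5 (u(E, F) = (E*(-⅖*(-2)))*1 = (E*(⅘))*1 = (4*E/5)*1 = 4*E/5)
u(-159, 178) - 1/(g(-95, -71) + 18213) = (⅘)*(-159) - 1/((-6 - 1*(-71) - 1*(-95)) + 18213) = -636/5 - 1/((-6 + 71 + 95) + 18213) = -636/5 - 1/(160 + 18213) = -636/5 - 1/18373 = -11685233/91865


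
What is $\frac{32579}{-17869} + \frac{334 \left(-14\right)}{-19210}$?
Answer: $- \frac{271143573}{171631745} \approx -1.5798$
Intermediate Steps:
$\frac{32579}{-17869} + \frac{334 \left(-14\right)}{-19210} = 32579 \left(- \frac{1}{17869}\right) - - \frac{2338}{9605} = - \frac{32579}{17869} + \frac{2338}{9605} = - \frac{271143573}{171631745}$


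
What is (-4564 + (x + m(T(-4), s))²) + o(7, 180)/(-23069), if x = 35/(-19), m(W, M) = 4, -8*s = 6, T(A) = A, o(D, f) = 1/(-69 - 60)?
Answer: -4898103901262/1074300261 ≈ -4559.3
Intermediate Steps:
o(D, f) = -1/129 (o(D, f) = 1/(-129) = -1/129)
s = -¾ (s = -⅛*6 = -¾ ≈ -0.75000)
x = -35/19 (x = 35*(-1/19) = -35/19 ≈ -1.8421)
(-4564 + (x + m(T(-4), s))²) + o(7, 180)/(-23069) = (-4564 + (-35/19 + 4)²) - 1/129/(-23069) = (-4564 + (41/19)²) - 1/129*(-1/23069) = (-4564 + 1681/361) + 1/2975901 = -1645923/361 + 1/2975901 = -4898103901262/1074300261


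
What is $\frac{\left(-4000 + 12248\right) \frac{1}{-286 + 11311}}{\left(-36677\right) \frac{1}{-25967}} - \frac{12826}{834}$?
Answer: $- \frac{834624845251}{56206585575} \approx -14.849$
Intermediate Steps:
$\frac{\left(-4000 + 12248\right) \frac{1}{-286 + 11311}}{\left(-36677\right) \frac{1}{-25967}} - \frac{12826}{834} = \frac{8248 \cdot \frac{1}{11025}}{\left(-36677\right) \left(- \frac{1}{25967}\right)} - \frac{6413}{417} = \frac{8248 \cdot \frac{1}{11025}}{\frac{36677}{25967}} - \frac{6413}{417} = \frac{8248}{11025} \cdot \frac{25967}{36677} - \frac{6413}{417} = \frac{214175816}{404363925} - \frac{6413}{417} = - \frac{834624845251}{56206585575}$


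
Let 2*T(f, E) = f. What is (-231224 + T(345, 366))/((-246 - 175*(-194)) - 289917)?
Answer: 462103/512426 ≈ 0.90179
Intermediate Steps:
T(f, E) = f/2
(-231224 + T(345, 366))/((-246 - 175*(-194)) - 289917) = (-231224 + (1/2)*345)/((-246 - 175*(-194)) - 289917) = (-231224 + 345/2)/((-246 + 33950) - 289917) = -462103/(2*(33704 - 289917)) = -462103/2/(-256213) = -462103/2*(-1/256213) = 462103/512426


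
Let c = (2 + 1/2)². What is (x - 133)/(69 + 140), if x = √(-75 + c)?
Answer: -7/11 + 5*I*√11/418 ≈ -0.63636 + 0.039673*I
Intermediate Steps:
c = 25/4 (c = (2 + ½)² = (5/2)² = 25/4 ≈ 6.2500)
x = 5*I*√11/2 (x = √(-75 + 25/4) = √(-275/4) = 5*I*√11/2 ≈ 8.2916*I)
(x - 133)/(69 + 140) = (5*I*√11/2 - 133)/(69 + 140) = (-133 + 5*I*√11/2)/209 = -7/11 + 5*I*√11/418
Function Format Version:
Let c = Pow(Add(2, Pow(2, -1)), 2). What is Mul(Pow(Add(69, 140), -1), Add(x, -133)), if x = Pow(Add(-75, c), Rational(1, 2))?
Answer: Add(Rational(-7, 11), Mul(Rational(5, 418), I, Pow(11, Rational(1, 2)))) ≈ Add(-0.63636, Mul(0.039673, I))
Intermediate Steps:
c = Rational(25, 4) (c = Pow(Add(2, Rational(1, 2)), 2) = Pow(Rational(5, 2), 2) = Rational(25, 4) ≈ 6.2500)
x = Mul(Rational(5, 2), I, Pow(11, Rational(1, 2))) (x = Pow(Add(-75, Rational(25, 4)), Rational(1, 2)) = Pow(Rational(-275, 4), Rational(1, 2)) = Mul(Rational(5, 2), I, Pow(11, Rational(1, 2))) ≈ Mul(8.2916, I))
Mul(Pow(Add(69, 140), -1), Add(x, -133)) = Mul(Pow(Add(69, 140), -1), Add(Mul(Rational(5, 2), I, Pow(11, Rational(1, 2))), -133)) = Mul(Pow(209, -1), Add(-133, Mul(Rational(5, 2), I, Pow(11, Rational(1, 2))))) = Mul(Rational(1, 209), Add(-133, Mul(Rational(5, 2), I, Pow(11, Rational(1, 2))))) = Add(Rational(-7, 11), Mul(Rational(5, 418), I, Pow(11, Rational(1, 2))))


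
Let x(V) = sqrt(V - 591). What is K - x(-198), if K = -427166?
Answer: -427166 - I*sqrt(789) ≈ -4.2717e+5 - 28.089*I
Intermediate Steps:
x(V) = sqrt(-591 + V)
K - x(-198) = -427166 - sqrt(-591 - 198) = -427166 - sqrt(-789) = -427166 - I*sqrt(789)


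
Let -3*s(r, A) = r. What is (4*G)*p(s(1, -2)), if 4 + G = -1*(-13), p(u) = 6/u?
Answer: -648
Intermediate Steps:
s(r, A) = -r/3
G = 9 (G = -4 - 1*(-13) = -4 + 13 = 9)
(4*G)*p(s(1, -2)) = (4*9)*(6/((-⅓*1))) = 36*(6/(-⅓)) = 36*(6*(-3)) = 36*(-18) = -648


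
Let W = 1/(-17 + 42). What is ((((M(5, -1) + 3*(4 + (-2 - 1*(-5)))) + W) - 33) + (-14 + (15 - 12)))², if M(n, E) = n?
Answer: 201601/625 ≈ 322.56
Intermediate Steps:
W = 1/25 ≈ 0.040000
((((M(5, -1) + 3*(4 + (-2 - 1*(-5)))) + W) - 33) + (-14 + (15 - 12)))² = ((((5 + 3*(4 + (-2 - 1*(-5)))) + 1/25) - 33) + (-14 + (15 - 12)))² = ((((5 + 3*(4 + (-2 + 5))) + 1/25) - 33) + (-14 + 3))² = ((((5 + 3*(4 + 3)) + 1/25) - 33) - 11)² = ((((5 + 3*7) + 1/25) - 33) - 11)² = ((((5 + 21) + 1/25) - 33) - 11)² = (((26 + 1/25) - 33) - 11)² = ((651/25 - 33) - 11)² = (-174/25 - 11)² = (-449/25)² = 201601/625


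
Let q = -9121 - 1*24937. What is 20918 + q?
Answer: -13140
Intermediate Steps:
q = -34058 (q = -9121 - 24937 = -34058)
20918 + q = 20918 - 34058 = -13140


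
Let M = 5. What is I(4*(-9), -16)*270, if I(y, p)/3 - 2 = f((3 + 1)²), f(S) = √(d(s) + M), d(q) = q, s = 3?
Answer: 1620 + 1620*√2 ≈ 3911.0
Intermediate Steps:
f(S) = 2*√2 (f(S) = √(3 + 5) = √8 = 2*√2)
I(y, p) = 6 + 6*√2 (I(y, p) = 6 + 3*(2*√2) = 6 + 6*√2)
I(4*(-9), -16)*270 = (6 + 6*√2)*270 = 1620 + 1620*√2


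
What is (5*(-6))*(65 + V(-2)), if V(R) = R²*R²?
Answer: -2430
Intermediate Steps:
V(R) = R⁴
(5*(-6))*(65 + V(-2)) = (5*(-6))*(65 + (-2)⁴) = -30*(65 + 16) = -30*81 = -2430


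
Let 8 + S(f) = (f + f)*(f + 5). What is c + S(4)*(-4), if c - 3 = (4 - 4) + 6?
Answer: -247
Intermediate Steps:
c = 9 (c = 3 + ((4 - 4) + 6) = 3 + (0 + 6) = 3 + 6 = 9)
S(f) = -8 + 2*f*(5 + f) (S(f) = -8 + (f + f)*(f + 5) = -8 + (2*f)*(5 + f) = -8 + 2*f*(5 + f))
c + S(4)*(-4) = 9 + (-8 + 2*4**2 + 10*4)*(-4) = 9 + (-8 + 2*16 + 40)*(-4) = 9 + (-8 + 32 + 40)*(-4) = 9 + 64*(-4) = 9 - 256 = -247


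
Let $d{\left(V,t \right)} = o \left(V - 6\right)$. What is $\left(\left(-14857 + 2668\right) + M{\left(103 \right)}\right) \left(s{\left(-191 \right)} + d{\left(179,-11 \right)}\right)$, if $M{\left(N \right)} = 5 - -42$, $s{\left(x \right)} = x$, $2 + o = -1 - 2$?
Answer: $12821952$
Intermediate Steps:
$o = -5$ ($o = -2 - 3 = -5$)
$d{\left(V,t \right)} = 30 - 5 V$ ($d{\left(V,t \right)} = - 5 \left(V - 6\right) = - 5 \left(-6 + V\right) = 30 - 5 V$)
$M{\left(N \right)} = 47$ ($M{\left(N \right)} = 5 + 42 = 47$)
$\left(\left(-14857 + 2668\right) + M{\left(103 \right)}\right) \left(s{\left(-191 \right)} + d{\left(179,-11 \right)}\right) = \left(\left(-14857 + 2668\right) + 47\right) \left(-191 + \left(30 - 895\right)\right) = \left(-12189 + 47\right) \left(-191 + \left(30 - 895\right)\right) = - 12142 \left(-191 - 865\right) = \left(-12142\right) \left(-1056\right) = 12821952$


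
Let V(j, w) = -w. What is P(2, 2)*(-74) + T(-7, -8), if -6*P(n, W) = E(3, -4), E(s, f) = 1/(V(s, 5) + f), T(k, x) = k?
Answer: -226/27 ≈ -8.3704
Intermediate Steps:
E(s, f) = 1/(-5 + f) (E(s, f) = 1/(-1*5 + f) = 1/(-5 + f))
P(n, W) = 1/54 (P(n, W) = -1/(6*(-5 - 4)) = -⅙/(-9) = -⅙*(-⅑) = 1/54)
P(2, 2)*(-74) + T(-7, -8) = (1/54)*(-74) - 7 = -37/27 - 7 = -226/27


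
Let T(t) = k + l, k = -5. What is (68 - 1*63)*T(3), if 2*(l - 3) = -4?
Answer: -20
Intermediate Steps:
l = 1 (l = 3 + (½)*(-4) = 3 - 2 = 1)
T(t) = -4 (T(t) = -5 + 1 = -4)
(68 - 1*63)*T(3) = (68 - 1*63)*(-4) = (68 - 63)*(-4) = 5*(-4) = -20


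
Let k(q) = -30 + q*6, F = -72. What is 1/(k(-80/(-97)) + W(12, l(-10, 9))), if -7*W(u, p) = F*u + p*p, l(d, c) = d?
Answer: 679/57098 ≈ 0.011892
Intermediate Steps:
W(u, p) = -p²/7 + 72*u/7 (W(u, p) = -(-72*u + p*p)/7 = -(-72*u + p²)/7 = -(p² - 72*u)/7 = -p²/7 + 72*u/7)
k(q) = -30 + 6*q
1/(k(-80/(-97)) + W(12, l(-10, 9))) = 1/((-30 + 6*(-80/(-97))) + (-⅐*(-10)² + (72/7)*12)) = 1/((-30 + 6*(-80*(-1/97))) + (-⅐*100 + 864/7)) = 1/((-30 + 6*(80/97)) + (-100/7 + 864/7)) = 1/((-30 + 480/97) + 764/7) = 1/(-2430/97 + 764/7) = 1/(57098/679) = 679/57098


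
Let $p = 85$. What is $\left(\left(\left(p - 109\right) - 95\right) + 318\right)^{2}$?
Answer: $39601$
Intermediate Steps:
$\left(\left(\left(p - 109\right) - 95\right) + 318\right)^{2} = \left(\left(\left(85 - 109\right) - 95\right) + 318\right)^{2} = \left(\left(-24 - 95\right) + 318\right)^{2} = \left(-119 + 318\right)^{2} = 199^{2} = 39601$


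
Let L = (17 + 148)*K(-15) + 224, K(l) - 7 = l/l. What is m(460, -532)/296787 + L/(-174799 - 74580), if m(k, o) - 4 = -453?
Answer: -570210299/74012445273 ≈ -0.0077043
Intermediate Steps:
m(k, o) = -449 (m(k, o) = 4 - 453 = -449)
K(l) = 8 (K(l) = 7 + l/l = 7 + 1 = 8)
L = 1544 (L = (17 + 148)*8 + 224 = 165*8 + 224 = 1320 + 224 = 1544)
m(460, -532)/296787 + L/(-174799 - 74580) = -449/296787 + 1544/(-174799 - 74580) = -449*1/296787 + 1544/(-249379) = -449/296787 + 1544*(-1/249379) = -449/296787 - 1544/249379 = -570210299/74012445273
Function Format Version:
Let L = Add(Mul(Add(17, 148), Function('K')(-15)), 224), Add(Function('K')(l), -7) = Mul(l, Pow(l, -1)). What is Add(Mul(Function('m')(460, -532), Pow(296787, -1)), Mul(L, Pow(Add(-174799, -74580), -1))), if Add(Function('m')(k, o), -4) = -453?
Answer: Rational(-570210299, 74012445273) ≈ -0.0077043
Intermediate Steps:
Function('m')(k, o) = -449 (Function('m')(k, o) = Add(4, -453) = -449)
Function('K')(l) = 8 (Function('K')(l) = Add(7, Mul(l, Pow(l, -1))) = Add(7, 1) = 8)
L = 1544 (L = Add(Mul(Add(17, 148), 8), 224) = Add(Mul(165, 8), 224) = Add(1320, 224) = 1544)
Add(Mul(Function('m')(460, -532), Pow(296787, -1)), Mul(L, Pow(Add(-174799, -74580), -1))) = Add(Mul(-449, Pow(296787, -1)), Mul(1544, Pow(Add(-174799, -74580), -1))) = Add(Mul(-449, Rational(1, 296787)), Mul(1544, Pow(-249379, -1))) = Add(Rational(-449, 296787), Mul(1544, Rational(-1, 249379))) = Add(Rational(-449, 296787), Rational(-1544, 249379)) = Rational(-570210299, 74012445273)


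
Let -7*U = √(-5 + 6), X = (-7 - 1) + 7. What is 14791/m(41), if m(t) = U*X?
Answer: 103537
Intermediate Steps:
X = -1 (X = -8 + 7 = -1)
U = -⅐ (U = -√(-5 + 6)/7 = -√1/7 = -⅐*1 = -⅐ ≈ -0.14286)
m(t) = ⅐ (m(t) = -⅐*(-1) = ⅐)
14791/m(41) = 14791/(⅐) = 14791*7 = 103537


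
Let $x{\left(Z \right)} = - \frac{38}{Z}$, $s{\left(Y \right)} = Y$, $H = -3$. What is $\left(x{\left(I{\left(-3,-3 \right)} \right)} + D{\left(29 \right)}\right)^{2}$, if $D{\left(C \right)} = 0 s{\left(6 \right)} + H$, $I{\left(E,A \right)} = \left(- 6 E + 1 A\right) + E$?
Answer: $\frac{1369}{36} \approx 38.028$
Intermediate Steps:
$I{\left(E,A \right)} = A - 5 E$ ($I{\left(E,A \right)} = \left(- 6 E + A\right) + E = \left(A - 6 E\right) + E = A - 5 E$)
$D{\left(C \right)} = -3$ ($D{\left(C \right)} = 0 \cdot 6 - 3 = 0 - 3 = -3$)
$\left(x{\left(I{\left(-3,-3 \right)} \right)} + D{\left(29 \right)}\right)^{2} = \left(- \frac{38}{-3 - -15} - 3\right)^{2} = \left(- \frac{38}{-3 + 15} - 3\right)^{2} = \left(- \frac{38}{12} - 3\right)^{2} = \left(\left(-38\right) \frac{1}{12} - 3\right)^{2} = \left(- \frac{19}{6} - 3\right)^{2} = \left(- \frac{37}{6}\right)^{2} = \frac{1369}{36}$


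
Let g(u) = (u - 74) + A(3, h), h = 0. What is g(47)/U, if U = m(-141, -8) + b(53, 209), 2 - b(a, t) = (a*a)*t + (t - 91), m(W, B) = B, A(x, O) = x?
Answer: 8/195735 ≈ 4.0872e-5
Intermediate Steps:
g(u) = -71 + u (g(u) = (u - 74) + 3 = (-74 + u) + 3 = -71 + u)
b(a, t) = 93 - t - t*a**2 (b(a, t) = 2 - ((a*a)*t + (t - 91)) = 2 - (a**2*t + (-91 + t)) = 2 - (t*a**2 + (-91 + t)) = 2 - (-91 + t + t*a**2) = 2 + (91 - t - t*a**2) = 93 - t - t*a**2)
U = -587205 (U = -8 + (93 - 1*209 - 1*209*53**2) = -8 + (93 - 209 - 1*209*2809) = -8 + (93 - 209 - 587081) = -8 - 587197 = -587205)
g(47)/U = (-71 + 47)/(-587205) = -24*(-1/587205) = 8/195735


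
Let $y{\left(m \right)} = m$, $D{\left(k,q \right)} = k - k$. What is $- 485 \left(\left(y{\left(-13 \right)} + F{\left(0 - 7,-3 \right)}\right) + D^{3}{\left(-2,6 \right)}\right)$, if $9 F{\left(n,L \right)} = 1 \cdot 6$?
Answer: $\frac{17945}{3} \approx 5981.7$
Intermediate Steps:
$D{\left(k,q \right)} = 0$
$F{\left(n,L \right)} = \frac{2}{3}$ ($F{\left(n,L \right)} = \frac{1 \cdot 6}{9} = \frac{1}{9} \cdot 6 = \frac{2}{3}$)
$- 485 \left(\left(y{\left(-13 \right)} + F{\left(0 - 7,-3 \right)}\right) + D^{3}{\left(-2,6 \right)}\right) = - 485 \left(\left(-13 + \frac{2}{3}\right) + 0^{3}\right) = - 485 \left(- \frac{37}{3} + 0\right) = \left(-485\right) \left(- \frac{37}{3}\right) = \frac{17945}{3}$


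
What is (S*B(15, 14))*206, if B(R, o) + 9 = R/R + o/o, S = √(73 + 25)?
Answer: -10094*√2 ≈ -14275.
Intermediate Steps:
S = 7*√2 (S = √98 = 7*√2 ≈ 9.8995)
B(R, o) = -7 (B(R, o) = -9 + (R/R + o/o) = -9 + (1 + 1) = -9 + 2 = -7)
(S*B(15, 14))*206 = ((7*√2)*(-7))*206 = -49*√2*206 = -10094*√2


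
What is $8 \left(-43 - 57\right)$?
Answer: $-800$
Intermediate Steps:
$8 \left(-43 - 57\right) = 8 \left(-100\right) = -800$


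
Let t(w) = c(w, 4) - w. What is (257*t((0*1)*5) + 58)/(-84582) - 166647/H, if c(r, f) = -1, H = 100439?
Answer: -14075349193/8495331498 ≈ -1.6568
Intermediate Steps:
t(w) = -1 - w
(257*t((0*1)*5) + 58)/(-84582) - 166647/H = (257*(-1 - 0*1*5) + 58)/(-84582) - 166647/100439 = (257*(-1 - 0*5) + 58)*(-1/84582) - 166647*1/100439 = (257*(-1 - 1*0) + 58)*(-1/84582) - 166647/100439 = (257*(-1 + 0) + 58)*(-1/84582) - 166647/100439 = (257*(-1) + 58)*(-1/84582) - 166647/100439 = (-257 + 58)*(-1/84582) - 166647/100439 = -199*(-1/84582) - 166647/100439 = 199/84582 - 166647/100439 = -14075349193/8495331498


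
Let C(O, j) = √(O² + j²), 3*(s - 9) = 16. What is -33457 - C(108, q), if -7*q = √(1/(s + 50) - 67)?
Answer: -33457 - 4*√1330415585/1351 ≈ -33565.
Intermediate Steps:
s = 43/3 (s = 9 + (⅓)*16 = 9 + 16/3 = 43/3 ≈ 14.333)
q = -8*I*√38986/1351 (q = -√(1/(43/3 + 50) - 67)/7 = -√(1/(193/3) - 67)/7 = -√(3/193 - 67)/7 = -8*I*√38986/1351 ≈ -1.1692*I)
-33457 - C(108, q) = -33457 - √(108² + (-8*I*√38986/1351)²) = -33457 - √(11664 - 12928/9457) = -33457 - √(110293520/9457) = -33457 - 4*√1330415585/1351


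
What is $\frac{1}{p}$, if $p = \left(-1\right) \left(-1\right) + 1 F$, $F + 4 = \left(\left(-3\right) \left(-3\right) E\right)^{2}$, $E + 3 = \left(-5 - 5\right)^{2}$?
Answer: $\frac{1}{762126} \approx 1.3121 \cdot 10^{-6}$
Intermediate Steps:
$E = 97$ ($E = -3 + \left(-5 - 5\right)^{2} = -3 + \left(-10\right)^{2} = -3 + 100 = 97$)
$F = 762125$ ($F = -4 + \left(\left(-3\right) \left(-3\right) 97\right)^{2} = -4 + \left(9 \cdot 97\right)^{2} = -4 + 873^{2} = -4 + 762129 = 762125$)
$p = 762126$ ($p = \left(-1\right) \left(-1\right) + 1 \cdot 762125 = 1 + 762125 = 762126$)
$\frac{1}{p} = \frac{1}{762126}$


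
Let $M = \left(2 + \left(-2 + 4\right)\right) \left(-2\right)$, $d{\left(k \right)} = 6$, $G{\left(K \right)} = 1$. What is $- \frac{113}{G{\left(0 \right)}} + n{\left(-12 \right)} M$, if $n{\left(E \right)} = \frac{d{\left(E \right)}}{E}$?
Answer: $-109$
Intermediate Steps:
$M = -8$ ($M = \left(2 + 2\right) \left(-2\right) = 4 \left(-2\right) = -8$)
$n{\left(E \right)} = \frac{6}{E}$
$- \frac{113}{G{\left(0 \right)}} + n{\left(-12 \right)} M = - \frac{113}{1} + \frac{6}{-12} \left(-8\right) = \left(-113\right) 1 + 6 \left(- \frac{1}{12}\right) \left(-8\right) = -113 - -4 = -113 + 4 = -109$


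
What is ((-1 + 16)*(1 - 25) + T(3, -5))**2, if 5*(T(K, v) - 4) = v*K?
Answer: 128881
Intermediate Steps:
T(K, v) = 4 + K*v/5 (T(K, v) = 4 + (v*K)/5 = 4 + (K*v)/5 = 4 + K*v/5)
((-1 + 16)*(1 - 25) + T(3, -5))**2 = ((-1 + 16)*(1 - 25) + (4 + (1/5)*3*(-5)))**2 = (15*(-24) + (4 - 3))**2 = (-360 + 1)**2 = (-359)**2 = 128881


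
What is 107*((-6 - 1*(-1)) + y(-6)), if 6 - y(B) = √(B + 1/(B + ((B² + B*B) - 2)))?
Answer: 107 - 107*I*√383/8 ≈ 107.0 - 261.75*I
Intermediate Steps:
y(B) = 6 - √(B + 1/(-2 + B + 2*B²)) (y(B) = 6 - √(B + 1/(B + ((B² + B*B) - 2))) = 6 - √(B + 1/(B + ((B² + B²) - 2))) = 6 - √(B + 1/(B + (2*B² - 2))) = 6 - √(B + 1/(B + (-2 + 2*B²))) = 6 - √(B + 1/(-2 + B + 2*B²)))
107*((-6 - 1*(-1)) + y(-6)) = 107*((-6 - 1*(-1)) + (6 - √((1 - 6*(-2 - 6 + 2*(-6)²))/(-2 - 6 + 2*(-6)²)))) = 107*((-6 + 1) + (6 - √((1 - 6*(-2 - 6 + 2*36))/(-2 - 6 + 2*36)))) = 107*(-5 + (6 - √((1 - 6*(-2 - 6 + 72))/(-2 - 6 + 72)))) = 107*(-5 + (6 - √((1 - 6*64)/64))) = 107*(-5 + (6 - √((1 - 384)/64))) = 107*(-5 + (6 - √((1/64)*(-383)))) = 107*(-5 + (6 - √(-383/64))) = 107*(-5 + (6 - I*√383/8)) = 107*(1 - I*√383/8) = 107 - 107*I*√383/8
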